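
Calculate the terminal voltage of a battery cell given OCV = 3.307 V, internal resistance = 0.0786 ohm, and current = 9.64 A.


V = OCV - I*R = 3.307 - 9.64 * 0.0786 = 2.549 V

2.549 V


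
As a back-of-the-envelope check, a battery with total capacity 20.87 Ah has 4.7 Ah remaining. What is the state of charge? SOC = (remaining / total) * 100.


SOC = (remaining / total) * 100 = (4.7 / 20.87) * 100 = 22.52%

22.52%


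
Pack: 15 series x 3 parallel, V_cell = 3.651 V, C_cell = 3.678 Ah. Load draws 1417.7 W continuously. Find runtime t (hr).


Step 1: E_pack = Ns * V_cell * Np * C_cell = 15 * 3.651 * 3 * 3.678 = 604.28 Wh
Step 2: t = E_pack / P = 604.28 / 1417.7 = 0.4262 hr

0.4262 hr


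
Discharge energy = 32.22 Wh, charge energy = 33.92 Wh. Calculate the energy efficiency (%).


Round-trip efficiency = 32.22/33.92 * 100% = 94.99%

94.99%


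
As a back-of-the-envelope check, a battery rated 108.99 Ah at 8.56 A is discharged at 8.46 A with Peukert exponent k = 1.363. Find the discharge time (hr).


Step 1: t_rated = C / I_rated = 108.99 / 8.56 = 12.732 hr
Step 2: ratio = 8.56 / 8.46 = 1.0118
Step 3: ratio^k = 1.0118^1.363 = 1.0161
Step 4: t = t_rated * ratio^k = 12.732 * 1.0161 = 12.94 hr

12.94 hr


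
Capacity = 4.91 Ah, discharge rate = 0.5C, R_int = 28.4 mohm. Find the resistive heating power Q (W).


Convert: R = 28.4 mohm = 0.0284 ohm
Step 1: I = C_rate * capacity = 0.5 * 4.91 = 2.455 A
Step 2: Q = I^2 * R = 2.455^2 * 0.0284 = 6.027 * 0.0284 = 0.1712 W

0.1712 W


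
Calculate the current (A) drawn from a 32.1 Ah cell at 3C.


I = C_rate * capacity = 3 * 32.1 = 96.3 A

96.3 A


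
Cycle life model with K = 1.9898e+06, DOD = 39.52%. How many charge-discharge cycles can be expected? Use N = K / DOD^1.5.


DOD^1.5 = 248.44
N = K / DOD^1.5 = 1.9898e+06 / 248.44 = 8009

8009 cycles


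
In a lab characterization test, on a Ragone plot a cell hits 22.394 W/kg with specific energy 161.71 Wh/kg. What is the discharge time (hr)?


t = E / P = 161.71 / 22.394 = 7.221 hr

7.221 hr


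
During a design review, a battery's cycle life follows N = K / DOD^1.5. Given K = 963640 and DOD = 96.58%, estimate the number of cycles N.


Step 1: DOD^1.5 = 96.58^1.5 = 949.14
Step 2: N = 963640 / 949.14 = 1015 cycles

1015 cycles


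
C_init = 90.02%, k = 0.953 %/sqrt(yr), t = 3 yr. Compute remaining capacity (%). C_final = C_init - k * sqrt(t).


sqrt(t) = sqrt(3) = 1.7321
C_final = 90.02 - 0.953 * 1.7321 = 88.37%

88.37%


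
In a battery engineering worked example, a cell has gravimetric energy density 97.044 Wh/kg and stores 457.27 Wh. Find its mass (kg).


m = E / ED = 457.27 / 97.044 = 4.712 kg

4.712 kg


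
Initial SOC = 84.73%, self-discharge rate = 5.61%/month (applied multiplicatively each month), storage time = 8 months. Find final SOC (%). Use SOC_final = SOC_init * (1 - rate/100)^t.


decay = (1 - 5.61/100)^8 = 0.6301
SOC_final = 84.73 * 0.6301 = 53.39%

53.39%


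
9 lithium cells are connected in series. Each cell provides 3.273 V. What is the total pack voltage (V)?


With 9 cells in series at 3.273 V each, V_pack = 29.457 V

29.457 V


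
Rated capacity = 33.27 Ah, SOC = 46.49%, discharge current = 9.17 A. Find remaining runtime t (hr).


Step 1: remaining = SOC/100 * C_total = 46.49/100 * 33.27 = 15.467 Ah
Step 2: t = remaining / I = 15.467 / 9.17 = 1.687 hr

1.687 hr


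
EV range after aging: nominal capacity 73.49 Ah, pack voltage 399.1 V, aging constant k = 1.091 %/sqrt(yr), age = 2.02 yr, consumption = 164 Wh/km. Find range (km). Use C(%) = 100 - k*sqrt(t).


Step 1: capacity retention = 100 - 1.091 * sqrt(2.02) = 100 - 1.091 * 1.4213 = 98.449%
Step 2: C_now = 73.49 * 98.449/100 = 72.35 Ah
Step 3: E_pack = V * C_now = 399.1 * 72.35 = 28875 Wh
Step 4: range = E_pack / consumption = 28875 / 164 = 176.1 km

176.1 km


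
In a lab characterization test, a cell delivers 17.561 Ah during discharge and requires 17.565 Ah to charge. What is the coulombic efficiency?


eta_c = Q_dis / Q_chg * 100 = 17.561 / 17.565 * 100 = 99.98%

99.98%


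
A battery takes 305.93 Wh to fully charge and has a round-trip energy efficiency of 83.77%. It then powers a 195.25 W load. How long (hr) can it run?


Step 1: E_discharge = eta/100 * E_charge = 83.77/100 * 305.93 = 256.28 Wh
Step 2: t = E_discharge / P = 256.28 / 195.25 = 1.313 hr

1.313 hr


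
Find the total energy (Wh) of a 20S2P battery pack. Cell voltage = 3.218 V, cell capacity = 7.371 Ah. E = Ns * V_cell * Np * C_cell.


V_pack = 20 * 3.218 = 64.36 V
C_pack = 2 * 7.371 = 14.742 Ah
E = V_pack * C_pack = 64.36 * 14.742 = 948.8 Wh

948.8 Wh


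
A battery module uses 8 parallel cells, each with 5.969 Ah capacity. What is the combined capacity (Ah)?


C_total = 8 * 5.969 = 47.752 Ah

47.752 Ah


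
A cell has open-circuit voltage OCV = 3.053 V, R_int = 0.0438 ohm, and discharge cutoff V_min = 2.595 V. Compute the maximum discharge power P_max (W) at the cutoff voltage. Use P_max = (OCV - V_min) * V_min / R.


P_max = (OCV - V_min) * V_min / R = (3.053 - 2.595) * 2.595 / 0.0438 = 0.458 * 2.595 / 0.0438 = 27.13 W

27.13 W


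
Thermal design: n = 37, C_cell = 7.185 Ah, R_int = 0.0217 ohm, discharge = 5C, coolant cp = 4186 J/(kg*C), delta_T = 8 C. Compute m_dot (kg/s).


Step 1: I = 5 * 7.185 = 35.925 A
Step 2: Q_cell = I^2 * R = 35.925^2 * 0.0217 = 28.006 W
Step 3: Q_total = 37 * 28.006 = 1036.2 W
Step 4: m_dot = Q_total / (cp * dT) = 1036.2 / (4186 * 8) = 0.03094 kg/s

0.03094 kg/s


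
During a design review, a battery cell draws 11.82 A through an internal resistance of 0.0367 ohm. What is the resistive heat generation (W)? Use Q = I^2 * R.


I^2 = 139.71
Q = 139.71 * 0.0367 = 5.127 W

5.127 W


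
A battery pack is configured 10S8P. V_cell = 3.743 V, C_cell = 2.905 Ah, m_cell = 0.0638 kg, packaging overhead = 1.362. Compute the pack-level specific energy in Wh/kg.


Step 1: V_pack = 10 * 3.743 = 37.43 V
Step 2: C_pack = 8 * 2.905 = 23.24 Ah
Step 3: E_pack = V_pack * C_pack = 37.43 * 23.24 = 869.87 Wh
Step 4: m_pack = 10 * 8 * 0.0638 * 1.362 = 6.9516 kg
Step 5: ED = E_pack / m_pack = 869.87 / 6.9516 = 125.1 Wh/kg

125.1 Wh/kg


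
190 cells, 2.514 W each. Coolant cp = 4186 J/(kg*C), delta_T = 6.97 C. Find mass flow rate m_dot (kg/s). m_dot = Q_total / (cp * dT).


Q_total = 190 * 2.514 = 477.66 W
m_dot = Q_total / (cp * dT) = 477.66 / (4186 * 6.97) = 0.01637 kg/s

0.01637 kg/s


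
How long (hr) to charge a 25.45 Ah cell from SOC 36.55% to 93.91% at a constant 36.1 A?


delta_Ah = 25.45 * (93.91 - 36.55) / 100 = 14.598 Ah
t = delta_Ah / I = 14.598 / 36.1 = 0.4044 hr

0.4044 hr


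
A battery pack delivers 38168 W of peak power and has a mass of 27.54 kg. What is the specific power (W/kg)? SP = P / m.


SP = P / m = 38168 / 27.54 = 1386 W/kg

1386 W/kg


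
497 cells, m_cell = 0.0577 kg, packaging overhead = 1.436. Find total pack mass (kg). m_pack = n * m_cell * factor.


m_pack = n * m_cell * overhead = 497 * 0.0577 * 1.436 = 41.18 kg

41.18 kg


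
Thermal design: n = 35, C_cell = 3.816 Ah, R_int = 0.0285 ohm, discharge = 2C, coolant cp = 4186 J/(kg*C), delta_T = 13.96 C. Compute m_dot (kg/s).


Step 1: I = 2 * 3.816 = 7.632 A
Step 2: Q_cell = I^2 * R = 7.632^2 * 0.0285 = 1.6601 W
Step 3: Q_total = 35 * 1.6601 = 58.104 W
Step 4: m_dot = Q_total / (cp * dT) = 58.104 / (4186 * 13.96) = 9.943e-04 kg/s

9.943e-04 kg/s


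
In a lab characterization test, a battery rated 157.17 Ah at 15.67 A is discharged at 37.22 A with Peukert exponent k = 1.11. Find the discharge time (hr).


t_rated = C / I_rated = 157.17 / 15.67 = 10.03 hr
(I_rated/I)^k = (0.42101)^1.11 = 0.38279
t = t_rated * (I_rated/I)^k = 10.03 * 0.38279 = 3.839 hr

3.839 hr


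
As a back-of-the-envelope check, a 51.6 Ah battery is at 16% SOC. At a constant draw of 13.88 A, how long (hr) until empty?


Step 1: remaining = SOC/100 * C_total = 16/100 * 51.6 = 8.256 Ah
Step 2: t = remaining / I = 8.256 / 13.88 = 0.5948 hr

0.5948 hr


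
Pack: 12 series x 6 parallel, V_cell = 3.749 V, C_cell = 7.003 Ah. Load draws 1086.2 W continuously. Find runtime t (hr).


Step 1: E_pack = Ns * V_cell * Np * C_cell = 12 * 3.749 * 6 * 7.003 = 1890.3 Wh
Step 2: t = E_pack / P = 1890.3 / 1086.2 = 1.740 hr

1.740 hr


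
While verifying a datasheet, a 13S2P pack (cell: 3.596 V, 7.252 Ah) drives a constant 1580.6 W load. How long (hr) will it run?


Step 1: E_pack = Ns * V_cell * Np * C_cell = 13 * 3.596 * 2 * 7.252 = 678.03 Wh
Step 2: t = E_pack / P = 678.03 / 1580.6 = 0.4290 hr

0.4290 hr


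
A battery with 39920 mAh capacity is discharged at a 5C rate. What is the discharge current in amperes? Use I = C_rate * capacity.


Convert: capacity = 39920 mAh = 39.92 Ah
At 5C: I = 5 * 39.92 Ah = 199.6 A

199.6 A


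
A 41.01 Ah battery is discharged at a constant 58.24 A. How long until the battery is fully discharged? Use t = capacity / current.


t = capacity / current = 41.01 / 58.24 = 0.7042 hr

0.7042 hr


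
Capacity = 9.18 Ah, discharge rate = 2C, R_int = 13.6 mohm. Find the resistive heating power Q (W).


Convert: R = 13.6 mohm = 0.0136 ohm
Step 1: I = C_rate * capacity = 2 * 9.18 = 18.36 A
Step 2: Q = I^2 * R = 18.36^2 * 0.0136 = 337.09 * 0.0136 = 4.584 W

4.584 W


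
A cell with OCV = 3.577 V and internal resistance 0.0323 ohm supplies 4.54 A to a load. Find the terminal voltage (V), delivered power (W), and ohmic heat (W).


Step 1: V_terminal = OCV - I*R = 3.577 - 4.54 * 0.0323 = 3.4304 V
Step 2: P_out = V_terminal * I = 3.4304 * 4.54 = 15.57 W
Step 3: Q = I^2 * R = 4.54^2 * 0.0323 = 0.6658 W

V=3.4304 V, P=15.57 W, Q=0.6658 W


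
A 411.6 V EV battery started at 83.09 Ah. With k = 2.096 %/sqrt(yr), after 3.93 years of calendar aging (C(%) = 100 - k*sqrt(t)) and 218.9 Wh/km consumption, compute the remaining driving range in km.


Step 1: capacity retention = 100 - 2.096 * sqrt(3.93) = 100 - 2.096 * 1.9824 = 95.845%
Step 2: C_now = 83.09 * 95.845/100 = 79.638 Ah
Step 3: E_pack = V * C_now = 411.6 * 79.638 = 32779 Wh
Step 4: range = E_pack / consumption = 32779 / 218.9 = 149.7 km

149.7 km


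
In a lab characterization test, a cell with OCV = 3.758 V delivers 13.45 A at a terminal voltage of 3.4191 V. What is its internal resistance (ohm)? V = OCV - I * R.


R = (OCV - V) / I = (3.758 - 3.4191) / 13.45 = 0.02520 ohm

0.02520 ohm


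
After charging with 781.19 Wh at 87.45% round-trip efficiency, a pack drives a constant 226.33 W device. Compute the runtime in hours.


Step 1: E_discharge = eta/100 * E_charge = 87.45/100 * 781.19 = 683.15 Wh
Step 2: t = E_discharge / P = 683.15 / 226.33 = 3.018 hr

3.018 hr


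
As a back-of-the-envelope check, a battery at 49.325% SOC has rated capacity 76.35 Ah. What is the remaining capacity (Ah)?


remaining = SOC / 100 * total = 49.325 / 100 * 76.35 = 37.66 Ah

37.66 Ah


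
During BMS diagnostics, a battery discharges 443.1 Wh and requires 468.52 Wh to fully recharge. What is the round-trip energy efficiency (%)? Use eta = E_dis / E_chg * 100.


Round-trip efficiency = 443.1/468.52 * 100% = 94.57%

94.57%


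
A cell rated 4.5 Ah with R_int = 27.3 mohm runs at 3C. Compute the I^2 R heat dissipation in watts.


Convert: R = 27.3 mohm = 0.0273 ohm
Step 1: I = C_rate * capacity = 3 * 4.5 = 13.5 A
Step 2: Q = I^2 * R = 13.5^2 * 0.0273 = 182.25 * 0.0273 = 4.975 W

4.975 W


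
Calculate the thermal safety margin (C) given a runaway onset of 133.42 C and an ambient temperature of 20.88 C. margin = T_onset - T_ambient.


margin = T_onset - T_ambient = 133.42 - 20.88 = 112.54 C

112.54 C


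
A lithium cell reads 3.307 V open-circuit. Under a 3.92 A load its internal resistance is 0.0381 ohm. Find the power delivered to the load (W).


Step 1: V_terminal = OCV - I*R = 3.307 - 3.92 * 0.0381 = 3.1576 V
Step 2: P_out = V_terminal * I = 3.1576 * 3.92 = 12.38 W

12.38 W


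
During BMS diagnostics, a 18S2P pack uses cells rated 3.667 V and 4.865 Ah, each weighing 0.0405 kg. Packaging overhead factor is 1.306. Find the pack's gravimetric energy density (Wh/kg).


Step 1: V_pack = 18 * 3.667 = 66.006 V
Step 2: C_pack = 2 * 4.865 = 9.73 Ah
Step 3: E_pack = V_pack * C_pack = 66.006 * 9.73 = 642.24 Wh
Step 4: m_pack = 18 * 2 * 0.0405 * 1.306 = 1.9041 kg
Step 5: ED = E_pack / m_pack = 642.24 / 1.9041 = 337.3 Wh/kg

337.3 Wh/kg


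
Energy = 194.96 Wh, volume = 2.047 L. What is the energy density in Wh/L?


Volumetric ED = 194.96 Wh / 2.047 L = 95.24 Wh/L

95.24 Wh/L


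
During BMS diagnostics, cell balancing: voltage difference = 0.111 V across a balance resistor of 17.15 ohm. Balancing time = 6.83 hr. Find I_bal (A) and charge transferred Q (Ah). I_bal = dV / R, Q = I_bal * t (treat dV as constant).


I_bal = dV / R = 0.111 / 17.15 = 0.0064723 A
Q = I_bal * t = 0.0064723 * 6.83 = 0.04421 Ah

I=0.0064723 A, Q=0.04421 Ah


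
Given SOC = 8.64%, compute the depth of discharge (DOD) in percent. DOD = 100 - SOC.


Complement of SOC: DOD = 100% - 8.64% = 91.36%

91.36%


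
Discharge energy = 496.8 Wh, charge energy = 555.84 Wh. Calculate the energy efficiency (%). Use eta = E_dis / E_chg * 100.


eta_e = E_dis / E_chg * 100 = 496.8 / 555.84 * 100 = 89.38%

89.38%


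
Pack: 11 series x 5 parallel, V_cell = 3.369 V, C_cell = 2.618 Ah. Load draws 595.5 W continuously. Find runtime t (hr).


Step 1: E_pack = Ns * V_cell * Np * C_cell = 11 * 3.369 * 5 * 2.618 = 485.1 Wh
Step 2: t = E_pack / P = 485.1 / 595.5 = 0.8146 hr

0.8146 hr


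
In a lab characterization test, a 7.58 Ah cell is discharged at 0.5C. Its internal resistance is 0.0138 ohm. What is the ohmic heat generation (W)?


Step 1: I = C_rate * capacity = 0.5 * 7.58 = 3.79 A
Step 2: Q = I^2 * R = 3.79^2 * 0.0138 = 14.364 * 0.0138 = 0.1982 W

0.1982 W


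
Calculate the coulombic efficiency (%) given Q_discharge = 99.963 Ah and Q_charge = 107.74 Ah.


Coulombic efficiency = 99.963/107.74 * 100% = 92.78%

92.78%


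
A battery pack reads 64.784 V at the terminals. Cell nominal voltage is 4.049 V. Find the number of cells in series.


Rearranging: n = V_pack / V_cell = 64.784 / 4.049 = 16 cells

16


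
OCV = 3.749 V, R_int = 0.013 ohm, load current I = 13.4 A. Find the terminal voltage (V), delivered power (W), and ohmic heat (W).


Step 1: V_terminal = OCV - I*R = 3.749 - 13.4 * 0.013 = 3.5748 V
Step 2: P_out = V_terminal * I = 3.5748 * 13.4 = 47.90 W
Step 3: Q = I^2 * R = 13.4^2 * 0.013 = 2.334 W

V=3.5748 V, P=47.90 W, Q=2.334 W


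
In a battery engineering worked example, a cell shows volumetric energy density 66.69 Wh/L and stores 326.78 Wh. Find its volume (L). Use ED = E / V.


V = E / ED = 326.78 / 66.69 = 4.900 L

4.900 L


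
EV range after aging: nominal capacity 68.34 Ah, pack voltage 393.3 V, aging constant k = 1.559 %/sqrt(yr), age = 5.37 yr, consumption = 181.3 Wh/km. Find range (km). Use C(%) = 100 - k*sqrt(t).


Step 1: capacity retention = 100 - 1.559 * sqrt(5.37) = 100 - 1.559 * 2.3173 = 96.387%
Step 2: C_now = 68.34 * 96.387/100 = 65.871 Ah
Step 3: E_pack = V * C_now = 393.3 * 65.871 = 25907 Wh
Step 4: range = E_pack / consumption = 25907 / 181.3 = 142.9 km

142.9 km


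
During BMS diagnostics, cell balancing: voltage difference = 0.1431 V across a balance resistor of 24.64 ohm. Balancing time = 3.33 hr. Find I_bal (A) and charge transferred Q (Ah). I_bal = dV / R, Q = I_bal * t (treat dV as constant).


I_bal = dV / R = 0.1431 / 24.64 = 0.0058076 A
Q = I_bal * t = 0.0058076 * 3.33 = 0.01934 Ah

I=0.0058076 A, Q=0.01934 Ah


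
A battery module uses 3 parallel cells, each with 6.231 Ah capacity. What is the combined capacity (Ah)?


Parallel capacities add: 3 * 6.231 Ah = 18.693 Ah

18.693 Ah


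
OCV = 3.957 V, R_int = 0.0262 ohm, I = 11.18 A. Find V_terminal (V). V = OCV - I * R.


IR drop = 11.18 * 0.0262 = 0.29292 V
V = 3.957 - 0.29292 = 3.664 V

3.664 V


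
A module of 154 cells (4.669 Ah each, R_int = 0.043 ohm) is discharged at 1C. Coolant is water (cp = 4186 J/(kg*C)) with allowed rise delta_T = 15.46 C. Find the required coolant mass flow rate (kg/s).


Step 1: I = 1 * 4.669 = 4.669 A
Step 2: Q_cell = I^2 * R = 4.669^2 * 0.043 = 0.93738 W
Step 3: Q_total = 154 * 0.93738 = 144.36 W
Step 4: m_dot = Q_total / (cp * dT) = 144.36 / (4186 * 15.46) = 0.002231 kg/s

0.002231 kg/s


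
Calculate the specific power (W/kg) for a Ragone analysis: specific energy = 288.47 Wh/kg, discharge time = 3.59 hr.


P_specific = E / t = 288.47 / 3.59 = 80.35 W/kg

80.35 W/kg


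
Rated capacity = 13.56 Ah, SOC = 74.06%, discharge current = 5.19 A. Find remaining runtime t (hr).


Step 1: remaining = SOC/100 * C_total = 74.06/100 * 13.56 = 10.043 Ah
Step 2: t = remaining / I = 10.043 / 5.19 = 1.935 hr

1.935 hr


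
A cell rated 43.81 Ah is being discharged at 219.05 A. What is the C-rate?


C_rate = I / capacity = 219.05 / 43.81 = 5C

5C


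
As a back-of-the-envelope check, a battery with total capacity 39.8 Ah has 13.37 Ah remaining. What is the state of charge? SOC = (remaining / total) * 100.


SOC = (remaining / total) * 100 = (13.37 / 39.8) * 100 = 33.59%

33.59%


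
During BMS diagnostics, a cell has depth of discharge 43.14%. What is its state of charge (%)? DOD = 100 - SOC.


SOC = 100 - DOD = 100 - 43.14 = 56.86%

56.86%


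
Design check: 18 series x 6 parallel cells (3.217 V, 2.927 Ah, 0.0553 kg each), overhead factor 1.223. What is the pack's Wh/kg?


Step 1: V_pack = 18 * 3.217 = 57.906 V
Step 2: C_pack = 6 * 2.927 = 17.562 Ah
Step 3: E_pack = V_pack * C_pack = 57.906 * 17.562 = 1016.9 Wh
Step 4: m_pack = 18 * 6 * 0.0553 * 1.223 = 7.3042 kg
Step 5: ED = E_pack / m_pack = 1016.9 / 7.3042 = 139.2 Wh/kg

139.2 Wh/kg


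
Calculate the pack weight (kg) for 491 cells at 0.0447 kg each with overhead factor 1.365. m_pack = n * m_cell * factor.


Cell mass sum = 491 * 0.0447 = 21.948 kg
With overhead 1.365: m_pack = 21.948 * 1.365 = 29.96 kg

29.96 kg


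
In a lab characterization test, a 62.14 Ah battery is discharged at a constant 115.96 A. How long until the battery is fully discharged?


t = capacity / current = 62.14 / 115.96 = 0.5359 hr

0.5359 hr


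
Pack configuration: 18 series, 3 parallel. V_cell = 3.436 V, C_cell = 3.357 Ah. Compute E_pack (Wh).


E = Ns * Vcell * Np * Ccell = 18 * 3.436 * 3 * 3.357 = 622.9 Wh

622.9 Wh


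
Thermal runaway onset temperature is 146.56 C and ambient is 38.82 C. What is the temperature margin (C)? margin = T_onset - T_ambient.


margin = T_onset - T_ambient = 146.56 - 38.82 = 107.74 C

107.74 C


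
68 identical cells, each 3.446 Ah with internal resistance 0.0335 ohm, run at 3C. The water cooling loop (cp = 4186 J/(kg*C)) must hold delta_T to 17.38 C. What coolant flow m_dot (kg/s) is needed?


Step 1: I = 3 * 3.446 = 10.338 A
Step 2: Q_cell = I^2 * R = 10.338^2 * 0.0335 = 3.5803 W
Step 3: Q_total = 68 * 3.5803 = 243.46 W
Step 4: m_dot = Q_total / (cp * dT) = 243.46 / (4186 * 17.38) = 0.003346 kg/s

0.003346 kg/s


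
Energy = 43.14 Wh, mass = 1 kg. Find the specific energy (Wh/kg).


ED = E / m = 43.14 / 1 = 43.14 Wh/kg

43.14 Wh/kg


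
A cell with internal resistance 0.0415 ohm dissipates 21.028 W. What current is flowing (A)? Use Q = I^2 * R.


I = sqrt(Q / R) = sqrt(21.028 / 0.0415) = sqrt(506.7) = 22.51 A

22.51 A


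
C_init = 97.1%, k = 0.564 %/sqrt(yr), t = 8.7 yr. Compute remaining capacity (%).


Step 1: sqrt(8.7 yr) = 2.9496
Step 2: drop = 0.564 * 2.9496 = 1.6636
Step 3: C_final = 97.1 - 1.6636 = 95.44%

95.44%


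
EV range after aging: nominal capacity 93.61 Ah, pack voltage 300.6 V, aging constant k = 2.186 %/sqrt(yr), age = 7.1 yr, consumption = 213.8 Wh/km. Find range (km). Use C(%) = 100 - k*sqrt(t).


Step 1: capacity retention = 100 - 2.186 * sqrt(7.1) = 100 - 2.186 * 2.6646 = 94.175%
Step 2: C_now = 93.61 * 94.175/100 = 88.157 Ah
Step 3: E_pack = V * C_now = 300.6 * 88.157 = 26500 Wh
Step 4: range = E_pack / consumption = 26500 / 213.8 = 123.9 km

123.9 km


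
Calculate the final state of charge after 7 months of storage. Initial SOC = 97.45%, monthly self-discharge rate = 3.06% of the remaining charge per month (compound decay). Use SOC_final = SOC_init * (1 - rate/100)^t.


decay = (1 - 3.06/100)^7 = 0.80449
SOC_final = 97.45 * 0.80449 = 78.40%

78.40%


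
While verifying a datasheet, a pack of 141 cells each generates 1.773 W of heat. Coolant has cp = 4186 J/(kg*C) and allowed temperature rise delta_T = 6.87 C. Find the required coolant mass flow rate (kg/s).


Step 1: Total heat Q = 141 * 1.773 W = 249.99 W
Step 2: denom = cp * dT = 4186 * 6.87 = 28758
Step 3: m_dot = 249.99 / 28758 = 0.008693 kg/s

0.008693 kg/s


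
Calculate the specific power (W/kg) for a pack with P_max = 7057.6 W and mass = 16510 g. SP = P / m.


Convert: m = 16510 g = 16.51 kg
SP = P / m = 7057.6 / 16.51 = 427.5 W/kg

427.5 W/kg


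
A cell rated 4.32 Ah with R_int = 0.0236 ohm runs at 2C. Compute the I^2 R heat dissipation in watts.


Step 1: I = C_rate * capacity = 2 * 4.32 = 8.64 A
Step 2: Q = I^2 * R = 8.64^2 * 0.0236 = 74.65 * 0.0236 = 1.762 W

1.762 W


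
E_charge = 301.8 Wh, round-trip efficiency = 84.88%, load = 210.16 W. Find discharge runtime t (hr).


Step 1: E_discharge = eta/100 * E_charge = 84.88/100 * 301.8 = 256.17 Wh
Step 2: t = E_discharge / P = 256.17 / 210.16 = 1.219 hr

1.219 hr


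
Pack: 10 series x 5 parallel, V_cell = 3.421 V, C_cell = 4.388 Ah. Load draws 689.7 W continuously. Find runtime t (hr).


Step 1: E_pack = Ns * V_cell * Np * C_cell = 10 * 3.421 * 5 * 4.388 = 750.57 Wh
Step 2: t = E_pack / P = 750.57 / 689.7 = 1.088 hr

1.088 hr


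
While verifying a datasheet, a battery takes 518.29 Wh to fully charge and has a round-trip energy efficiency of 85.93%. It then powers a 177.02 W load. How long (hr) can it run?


Step 1: E_discharge = eta/100 * E_charge = 85.93/100 * 518.29 = 445.37 Wh
Step 2: t = E_discharge / P = 445.37 / 177.02 = 2.516 hr

2.516 hr


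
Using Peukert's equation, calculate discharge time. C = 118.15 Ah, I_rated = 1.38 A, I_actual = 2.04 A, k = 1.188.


Step 1: t_rated = C / I_rated = 118.15 / 1.38 = 85.616 hr
Step 2: ratio = 1.38 / 2.04 = 0.67647
Step 3: ratio^k = 0.67647^1.188 = 0.62854
Step 4: t = t_rated * ratio^k = 85.616 * 0.62854 = 53.81 hr

53.81 hr


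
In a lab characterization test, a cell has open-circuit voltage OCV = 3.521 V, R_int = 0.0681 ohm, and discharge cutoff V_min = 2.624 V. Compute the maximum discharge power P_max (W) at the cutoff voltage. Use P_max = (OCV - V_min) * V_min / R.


dV = OCV - V_min = 0.897 V (so I_max = dV / R)
P_max = dV * V_min / R = 0.897 * 2.624 / 0.0681 = 34.56 W

34.56 W


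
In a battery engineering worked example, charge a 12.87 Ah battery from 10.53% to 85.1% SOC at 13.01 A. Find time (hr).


Step 1: dSOC = 85.1% - 10.53% = 74.57%
Step 2: delta_Ah = 12.87 * 74.57 / 100 = 9.5972 Ah
Step 3: t = 9.5972 / 13.01 = 0.7377 hr

0.7377 hr


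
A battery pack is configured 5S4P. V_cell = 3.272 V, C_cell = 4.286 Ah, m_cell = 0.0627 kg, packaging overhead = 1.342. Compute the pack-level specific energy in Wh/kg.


Step 1: V_pack = 5 * 3.272 = 16.36 V
Step 2: C_pack = 4 * 4.286 = 17.144 Ah
Step 3: E_pack = V_pack * C_pack = 16.36 * 17.144 = 280.48 Wh
Step 4: m_pack = 5 * 4 * 0.0627 * 1.342 = 1.6829 kg
Step 5: ED = E_pack / m_pack = 280.48 / 1.6829 = 166.7 Wh/kg

166.7 Wh/kg


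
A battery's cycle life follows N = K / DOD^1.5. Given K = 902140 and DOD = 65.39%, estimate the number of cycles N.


DOD^1.5 = 528.77
N = K / DOD^1.5 = 902140 / 528.77 = 1706

1706 cycles


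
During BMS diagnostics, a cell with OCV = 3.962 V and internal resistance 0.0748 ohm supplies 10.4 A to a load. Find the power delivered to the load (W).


Step 1: V_terminal = OCV - I*R = 3.962 - 10.4 * 0.0748 = 3.1841 V
Step 2: P_out = V_terminal * I = 3.1841 * 10.4 = 33.11 W

33.11 W


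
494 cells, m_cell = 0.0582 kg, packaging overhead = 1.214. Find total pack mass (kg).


m_pack = n * m_cell * overhead = 494 * 0.0582 * 1.214 = 34.90 kg

34.90 kg


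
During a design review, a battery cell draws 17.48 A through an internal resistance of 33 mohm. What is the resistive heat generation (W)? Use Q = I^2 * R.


Convert: R = 33 mohm = 0.033 ohm
I^2 = 305.55
Q = 305.55 * 0.033 = 10.08 W

10.08 W


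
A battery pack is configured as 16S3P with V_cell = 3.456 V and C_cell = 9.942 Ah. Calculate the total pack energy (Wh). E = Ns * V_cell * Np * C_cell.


E = Ns * Vcell * Np * Ccell = 16 * 3.456 * 3 * 9.942 = 1649 Wh

1649 Wh


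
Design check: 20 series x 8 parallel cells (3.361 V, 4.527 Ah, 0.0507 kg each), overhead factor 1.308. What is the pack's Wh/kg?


Step 1: V_pack = 20 * 3.361 = 67.22 V
Step 2: C_pack = 8 * 4.527 = 36.216 Ah
Step 3: E_pack = V_pack * C_pack = 67.22 * 36.216 = 2434.4 Wh
Step 4: m_pack = 20 * 8 * 0.0507 * 1.308 = 10.61 kg
Step 5: ED = E_pack / m_pack = 2434.4 / 10.61 = 229.4 Wh/kg

229.4 Wh/kg


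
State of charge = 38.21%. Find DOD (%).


Complement of SOC: DOD = 100% - 38.21% = 61.79%

61.79%


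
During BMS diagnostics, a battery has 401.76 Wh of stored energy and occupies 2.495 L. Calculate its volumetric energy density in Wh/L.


ED = E / V = 401.76 / 2.495 = 161.0 Wh/L

161.0 Wh/L


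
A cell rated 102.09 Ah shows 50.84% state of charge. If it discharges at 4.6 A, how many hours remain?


Step 1: remaining = SOC/100 * C_total = 50.84/100 * 102.09 = 51.903 Ah
Step 2: t = remaining / I = 51.903 / 4.6 = 11.28 hr

11.28 hr


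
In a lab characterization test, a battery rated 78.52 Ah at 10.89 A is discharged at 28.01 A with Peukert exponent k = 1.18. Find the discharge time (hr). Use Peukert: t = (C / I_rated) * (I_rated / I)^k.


t_rated = C / I_rated = 78.52 / 10.89 = 7.2103 hr
(I_rated/I)^k = (0.38879)^1.18 = 0.32799
t = t_rated * (I_rated/I)^k = 7.2103 * 0.32799 = 2.365 hr

2.365 hr


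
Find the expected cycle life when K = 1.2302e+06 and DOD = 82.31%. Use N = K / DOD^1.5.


Step 1: DOD^1.5 = 82.31^1.5 = 746.76
Step 2: N = 1.2302e+06 / 746.76 = 1647 cycles

1647 cycles


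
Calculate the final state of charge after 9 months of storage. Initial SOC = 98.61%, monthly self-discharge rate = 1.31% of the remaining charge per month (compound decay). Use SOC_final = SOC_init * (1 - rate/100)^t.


Monthly retention factor = 1 - 1.31/100 = 0.9869
Over 9 months: factor^9 = 0.88809
SOC_final = 98.61 * 0.88809 = 87.57%

87.57%


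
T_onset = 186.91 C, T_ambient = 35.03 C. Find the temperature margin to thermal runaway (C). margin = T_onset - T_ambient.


Safety margin = 186.91 C - 35.03 C = 151.88 C

151.88 C


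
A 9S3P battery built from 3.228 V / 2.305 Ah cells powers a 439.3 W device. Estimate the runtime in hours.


Step 1: E_pack = Ns * V_cell * Np * C_cell = 9 * 3.228 * 3 * 2.305 = 200.89 Wh
Step 2: t = E_pack / P = 200.89 / 439.3 = 0.4573 hr

0.4573 hr


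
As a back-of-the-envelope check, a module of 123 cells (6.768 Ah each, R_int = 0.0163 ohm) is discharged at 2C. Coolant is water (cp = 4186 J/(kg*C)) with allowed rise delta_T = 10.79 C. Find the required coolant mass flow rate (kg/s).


Step 1: I = 2 * 6.768 = 13.536 A
Step 2: Q_cell = I^2 * R = 13.536^2 * 0.0163 = 2.9865 W
Step 3: Q_total = 123 * 2.9865 = 367.34 W
Step 4: m_dot = Q_total / (cp * dT) = 367.34 / (4186 * 10.79) = 0.008133 kg/s

0.008133 kg/s


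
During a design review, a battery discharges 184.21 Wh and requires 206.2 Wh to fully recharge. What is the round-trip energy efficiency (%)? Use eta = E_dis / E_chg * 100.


eta_e = E_dis / E_chg * 100 = 184.21 / 206.2 * 100 = 89.34%

89.34%


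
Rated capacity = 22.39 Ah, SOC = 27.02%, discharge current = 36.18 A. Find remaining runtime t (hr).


Step 1: remaining = SOC/100 * C_total = 27.02/100 * 22.39 = 6.0498 Ah
Step 2: t = remaining / I = 6.0498 / 36.18 = 0.1672 hr

0.1672 hr


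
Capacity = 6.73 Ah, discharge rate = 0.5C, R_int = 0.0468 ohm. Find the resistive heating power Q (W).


Step 1: I = C_rate * capacity = 0.5 * 6.73 = 3.365 A
Step 2: Q = I^2 * R = 3.365^2 * 0.0468 = 11.323 * 0.0468 = 0.5299 W

0.5299 W


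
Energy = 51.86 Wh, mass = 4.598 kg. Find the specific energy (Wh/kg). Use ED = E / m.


Specific energy = 51.86 Wh / 4.598 kg = 11.28 Wh/kg

11.28 Wh/kg


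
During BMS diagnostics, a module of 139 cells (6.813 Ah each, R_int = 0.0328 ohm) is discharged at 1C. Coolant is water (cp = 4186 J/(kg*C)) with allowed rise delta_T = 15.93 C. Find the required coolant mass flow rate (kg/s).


Step 1: I = 1 * 6.813 = 6.813 A
Step 2: Q_cell = I^2 * R = 6.813^2 * 0.0328 = 1.5225 W
Step 3: Q_total = 139 * 1.5225 = 211.63 W
Step 4: m_dot = Q_total / (cp * dT) = 211.63 / (4186 * 15.93) = 0.003174 kg/s

0.003174 kg/s


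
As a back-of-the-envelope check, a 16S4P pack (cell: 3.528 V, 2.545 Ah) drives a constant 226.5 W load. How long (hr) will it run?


Step 1: E_pack = Ns * V_cell * Np * C_cell = 16 * 3.528 * 4 * 2.545 = 574.64 Wh
Step 2: t = E_pack / P = 574.64 / 226.5 = 2.537 hr

2.537 hr


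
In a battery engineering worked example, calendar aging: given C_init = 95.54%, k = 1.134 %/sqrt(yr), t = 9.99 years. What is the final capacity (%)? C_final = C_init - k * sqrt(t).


sqrt(t) = sqrt(9.99) = 3.1607
C_final = 95.54 - 1.134 * 3.1607 = 91.96%

91.96%


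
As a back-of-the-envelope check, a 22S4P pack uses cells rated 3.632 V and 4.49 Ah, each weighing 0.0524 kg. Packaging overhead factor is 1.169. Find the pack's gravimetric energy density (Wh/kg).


Step 1: V_pack = 22 * 3.632 = 79.904 V
Step 2: C_pack = 4 * 4.49 = 17.96 Ah
Step 3: E_pack = V_pack * C_pack = 79.904 * 17.96 = 1435.1 Wh
Step 4: m_pack = 22 * 4 * 0.0524 * 1.169 = 5.3905 kg
Step 5: ED = E_pack / m_pack = 1435.1 / 5.3905 = 266.2 Wh/kg

266.2 Wh/kg


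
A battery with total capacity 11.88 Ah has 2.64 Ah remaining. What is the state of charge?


SOC = (remaining / total) * 100 = (2.64 / 11.88) * 100 = 22.22%

22.22%


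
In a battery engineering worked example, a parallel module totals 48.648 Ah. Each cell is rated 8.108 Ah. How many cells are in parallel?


n = C_total / C_cell = 48.648 / 8.108 = 6

6


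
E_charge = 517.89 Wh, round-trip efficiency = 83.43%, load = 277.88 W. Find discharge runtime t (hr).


Step 1: E_discharge = eta/100 * E_charge = 83.43/100 * 517.89 = 432.08 Wh
Step 2: t = E_discharge / P = 432.08 / 277.88 = 1.555 hr

1.555 hr


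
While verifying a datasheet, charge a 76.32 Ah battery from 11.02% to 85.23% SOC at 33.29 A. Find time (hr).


Step 1: dSOC = 85.23% - 11.02% = 74.21%
Step 2: delta_Ah = 76.32 * 74.21 / 100 = 56.637 Ah
Step 3: t = 56.637 / 33.29 = 1.701 hr

1.701 hr


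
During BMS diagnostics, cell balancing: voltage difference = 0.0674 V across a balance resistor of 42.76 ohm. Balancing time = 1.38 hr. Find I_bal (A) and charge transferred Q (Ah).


I_bal = dV / R = 0.0674 / 42.76 = 0.0015762 A
Q = I_bal * t = 0.0015762 * 1.38 = 0.002175 Ah

I=0.0015762 A, Q=0.002175 Ah


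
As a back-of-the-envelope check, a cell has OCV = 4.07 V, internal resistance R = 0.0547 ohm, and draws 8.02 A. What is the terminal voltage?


V = OCV - I*R = 4.07 - 8.02 * 0.0547 = 3.631 V

3.631 V


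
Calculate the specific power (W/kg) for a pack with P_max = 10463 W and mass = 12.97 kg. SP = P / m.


SP = P / m = 10463 / 12.97 = 806.7 W/kg

806.7 W/kg


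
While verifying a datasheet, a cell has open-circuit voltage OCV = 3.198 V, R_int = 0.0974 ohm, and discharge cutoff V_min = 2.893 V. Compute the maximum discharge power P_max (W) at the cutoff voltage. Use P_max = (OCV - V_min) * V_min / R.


P_max = (OCV - V_min) * V_min / R = (3.198 - 2.893) * 2.893 / 0.0974 = 0.305 * 2.893 / 0.0974 = 9.059 W

9.059 W


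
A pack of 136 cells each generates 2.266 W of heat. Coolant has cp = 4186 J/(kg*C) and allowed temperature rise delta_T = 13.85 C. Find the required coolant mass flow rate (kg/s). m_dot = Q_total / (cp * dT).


Step 1: Total heat Q = 136 * 2.266 W = 308.18 W
Step 2: denom = cp * dT = 4186 * 13.85 = 57976
Step 3: m_dot = 308.18 / 57976 = 0.005316 kg/s

0.005316 kg/s


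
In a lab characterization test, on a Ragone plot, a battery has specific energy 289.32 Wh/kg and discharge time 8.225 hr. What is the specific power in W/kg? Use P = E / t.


P_specific = E / t = 289.32 / 8.225 = 35.18 W/kg

35.18 W/kg


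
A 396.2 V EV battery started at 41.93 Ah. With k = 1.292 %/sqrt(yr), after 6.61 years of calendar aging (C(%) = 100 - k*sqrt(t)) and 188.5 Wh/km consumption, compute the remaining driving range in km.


Step 1: capacity retention = 100 - 1.292 * sqrt(6.61) = 100 - 1.292 * 2.571 = 96.678%
Step 2: C_now = 41.93 * 96.678/100 = 40.537 Ah
Step 3: E_pack = V * C_now = 396.2 * 40.537 = 16061 Wh
Step 4: range = E_pack / consumption = 16061 / 188.5 = 85.20 km

85.20 km


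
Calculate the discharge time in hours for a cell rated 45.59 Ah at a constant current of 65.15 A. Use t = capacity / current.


t = capacity / current = 45.59 / 65.15 = 0.6998 hr

0.6998 hr


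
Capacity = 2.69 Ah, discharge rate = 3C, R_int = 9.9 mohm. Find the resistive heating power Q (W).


Convert: R = 9.9 mohm = 0.0099 ohm
Step 1: I = C_rate * capacity = 3 * 2.69 = 8.07 A
Step 2: Q = I^2 * R = 8.07^2 * 0.0099 = 65.125 * 0.0099 = 0.6447 W

0.6447 W


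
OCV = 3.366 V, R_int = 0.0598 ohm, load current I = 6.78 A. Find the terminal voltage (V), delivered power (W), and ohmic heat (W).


Step 1: V_terminal = OCV - I*R = 3.366 - 6.78 * 0.0598 = 2.9606 V
Step 2: P_out = V_terminal * I = 2.9606 * 6.78 = 20.07 W
Step 3: Q = I^2 * R = 6.78^2 * 0.0598 = 2.749 W

V=2.9606 V, P=20.07 W, Q=2.749 W


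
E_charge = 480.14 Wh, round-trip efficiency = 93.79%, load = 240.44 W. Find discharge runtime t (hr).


Step 1: E_discharge = eta/100 * E_charge = 93.79/100 * 480.14 = 450.32 Wh
Step 2: t = E_discharge / P = 450.32 / 240.44 = 1.873 hr

1.873 hr


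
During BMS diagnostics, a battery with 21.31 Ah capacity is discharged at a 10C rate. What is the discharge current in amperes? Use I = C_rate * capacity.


I = C_rate * capacity = 10 * 21.31 = 213.1 A

213.1 A


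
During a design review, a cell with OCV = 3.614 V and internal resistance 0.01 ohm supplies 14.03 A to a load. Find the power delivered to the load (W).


Step 1: V_terminal = OCV - I*R = 3.614 - 14.03 * 0.01 = 3.4737 V
Step 2: P_out = V_terminal * I = 3.4737 * 14.03 = 48.74 W

48.74 W


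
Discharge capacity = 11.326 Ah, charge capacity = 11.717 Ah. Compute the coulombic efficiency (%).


Coulombic efficiency = 11.326/11.717 * 100% = 96.66%

96.66%


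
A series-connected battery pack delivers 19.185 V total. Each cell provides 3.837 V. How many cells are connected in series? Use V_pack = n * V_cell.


Rearranging: n = V_pack / V_cell = 19.185 / 3.837 = 5 cells

5


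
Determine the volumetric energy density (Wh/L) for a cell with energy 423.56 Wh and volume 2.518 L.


ED = E / V = 423.56 / 2.518 = 168.2 Wh/L

168.2 Wh/L


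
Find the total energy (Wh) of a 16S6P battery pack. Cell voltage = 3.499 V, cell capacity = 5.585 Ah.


V_pack = 16 * 3.499 = 55.984 V
C_pack = 6 * 5.585 = 33.51 Ah
E = V_pack * C_pack = 55.984 * 33.51 = 1876 Wh

1876 Wh


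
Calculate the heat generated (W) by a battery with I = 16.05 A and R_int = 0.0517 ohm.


I^2 = 257.6
Q = 257.6 * 0.0517 = 13.32 W

13.32 W


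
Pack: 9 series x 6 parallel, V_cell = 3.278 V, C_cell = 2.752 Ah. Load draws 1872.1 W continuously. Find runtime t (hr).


Step 1: E_pack = Ns * V_cell * Np * C_cell = 9 * 3.278 * 6 * 2.752 = 487.14 Wh
Step 2: t = E_pack / P = 487.14 / 1872.1 = 0.2602 hr

0.2602 hr


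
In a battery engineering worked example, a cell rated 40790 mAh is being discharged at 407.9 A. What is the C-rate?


Convert: capacity = 40790 mAh = 40.79 Ah
Rearranging: C_rate = 407.9 / 40.79 = 10C

10C


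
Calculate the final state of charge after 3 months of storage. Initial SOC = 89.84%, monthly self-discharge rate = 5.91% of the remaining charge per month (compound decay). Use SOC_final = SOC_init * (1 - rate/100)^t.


Monthly retention factor = 1 - 5.91/100 = 0.9409
Over 3 months: factor^3 = 0.83297
SOC_final = 89.84 * 0.83297 = 74.83%

74.83%


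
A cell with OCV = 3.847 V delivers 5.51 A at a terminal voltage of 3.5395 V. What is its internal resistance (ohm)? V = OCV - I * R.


R = (OCV - V) / I = (3.847 - 3.5395) / 5.51 = 0.05581 ohm

0.05581 ohm


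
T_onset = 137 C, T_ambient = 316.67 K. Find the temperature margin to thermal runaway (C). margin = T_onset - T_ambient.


Convert: T_ambient = 316.67 K = 43.52 C
margin = 137 - 43.52 = 93.48 C

93.48 C


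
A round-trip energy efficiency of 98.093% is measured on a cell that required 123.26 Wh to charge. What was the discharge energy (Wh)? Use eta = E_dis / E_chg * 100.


E_dis = eta/100 * E_chg = 98.093/100 * 123.26 = 120.9 Wh

120.9 Wh


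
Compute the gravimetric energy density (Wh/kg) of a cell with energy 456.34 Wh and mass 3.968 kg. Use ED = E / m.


Specific energy = 456.34 Wh / 3.968 kg = 115.0 Wh/kg

115.0 Wh/kg


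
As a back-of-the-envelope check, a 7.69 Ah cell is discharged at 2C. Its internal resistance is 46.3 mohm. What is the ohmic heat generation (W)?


Convert: R = 46.3 mohm = 0.0463 ohm
Step 1: I = C_rate * capacity = 2 * 7.69 = 15.38 A
Step 2: Q = I^2 * R = 15.38^2 * 0.0463 = 236.54 * 0.0463 = 10.95 W

10.95 W


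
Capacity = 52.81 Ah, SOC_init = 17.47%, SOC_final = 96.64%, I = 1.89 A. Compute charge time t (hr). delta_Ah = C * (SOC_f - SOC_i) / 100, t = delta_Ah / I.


Step 1: dSOC = 96.64% - 17.47% = 79.17%
Step 2: delta_Ah = 52.81 * 79.17 / 100 = 41.81 Ah
Step 3: t = 41.81 / 1.89 = 22.12 hr

22.12 hr


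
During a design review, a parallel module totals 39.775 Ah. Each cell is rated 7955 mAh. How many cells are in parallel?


Convert: C_cell = 7955 mAh = 7.955 Ah
n = C_total / C_cell = 39.775 / 7.955 = 5

5


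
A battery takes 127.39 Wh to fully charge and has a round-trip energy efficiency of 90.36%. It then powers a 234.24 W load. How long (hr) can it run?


Step 1: E_discharge = eta/100 * E_charge = 90.36/100 * 127.39 = 115.11 Wh
Step 2: t = E_discharge / P = 115.11 / 234.24 = 0.4914 hr

0.4914 hr


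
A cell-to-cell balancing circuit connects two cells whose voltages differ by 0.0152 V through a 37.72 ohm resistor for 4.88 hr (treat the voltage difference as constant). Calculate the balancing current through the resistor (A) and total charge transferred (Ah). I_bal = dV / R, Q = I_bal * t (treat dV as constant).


First, Ohm's law: I_bal = 0.0152 V / 37.72 ohm = 4.0297e-04 A
Then Q = I * t = 4.0297e-04 A * 4.88 hr = 0.001966 Ah

I=4.0297e-04 A, Q=0.001966 Ah


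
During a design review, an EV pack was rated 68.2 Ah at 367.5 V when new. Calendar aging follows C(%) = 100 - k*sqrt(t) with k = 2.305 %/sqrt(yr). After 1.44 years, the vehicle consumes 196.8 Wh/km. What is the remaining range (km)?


Step 1: capacity retention = 100 - 2.305 * sqrt(1.44) = 100 - 2.305 * 1.2 = 97.234%
Step 2: C_now = 68.2 * 97.234/100 = 66.314 Ah
Step 3: E_pack = V * C_now = 367.5 * 66.314 = 24370 Wh
Step 4: range = E_pack / consumption = 24370 / 196.8 = 123.8 km

123.8 km


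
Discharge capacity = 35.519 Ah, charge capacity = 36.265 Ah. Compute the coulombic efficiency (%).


Coulombic efficiency = 35.519/36.265 * 100% = 97.94%

97.94%


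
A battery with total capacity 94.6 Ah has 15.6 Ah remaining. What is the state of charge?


SOC = (remaining / total) * 100 = (15.6 / 94.6) * 100 = 16.49%

16.49%


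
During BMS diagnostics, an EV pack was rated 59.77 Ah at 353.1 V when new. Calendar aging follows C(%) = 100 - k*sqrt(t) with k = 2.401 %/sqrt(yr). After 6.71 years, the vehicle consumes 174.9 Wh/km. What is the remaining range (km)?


Step 1: capacity retention = 100 - 2.401 * sqrt(6.71) = 100 - 2.401 * 2.5904 = 93.78%
Step 2: C_now = 59.77 * 93.78/100 = 56.052 Ah
Step 3: E_pack = V * C_now = 353.1 * 56.052 = 19792 Wh
Step 4: range = E_pack / consumption = 19792 / 174.9 = 113.2 km

113.2 km
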